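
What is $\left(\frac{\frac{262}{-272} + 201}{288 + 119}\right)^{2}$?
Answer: $\frac{740112025}{3063843904} \approx 0.24156$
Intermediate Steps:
$\left(\frac{\frac{262}{-272} + 201}{288 + 119}\right)^{2} = \left(\frac{262 \left(- \frac{1}{272}\right) + 201}{407}\right)^{2} = \left(\left(- \frac{131}{136} + 201\right) \frac{1}{407}\right)^{2} = \left(\frac{27205}{136} \cdot \frac{1}{407}\right)^{2} = \left(\frac{27205}{55352}\right)^{2} = \frac{740112025}{3063843904}$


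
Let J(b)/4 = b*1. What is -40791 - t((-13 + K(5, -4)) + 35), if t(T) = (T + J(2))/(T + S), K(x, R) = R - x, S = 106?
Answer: -693450/17 ≈ -40791.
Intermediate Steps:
J(b) = 4*b (J(b) = 4*(b*1) = 4*b)
t(T) = (8 + T)/(106 + T) (t(T) = (T + 4*2)/(T + 106) = (T + 8)/(106 + T) = (8 + T)/(106 + T))
-40791 - t((-13 + K(5, -4)) + 35) = -40791 - (8 + ((-13 + (-4 - 1*5)) + 35))/(106 + ((-13 + (-4 - 1*5)) + 35)) = -40791 - (8 + ((-13 + (-4 - 5)) + 35))/(106 + ((-13 + (-4 - 5)) + 35)) = -40791 - (8 + ((-13 - 9) + 35))/(106 + ((-13 - 9) + 35)) = -40791 - (8 + (-22 + 35))/(106 + (-22 + 35)) = -40791 - (8 + 13)/(106 + 13) = -40791 - 21/119 = -40791 - 1*3/17 = -40791 - 3/17 = -693450/17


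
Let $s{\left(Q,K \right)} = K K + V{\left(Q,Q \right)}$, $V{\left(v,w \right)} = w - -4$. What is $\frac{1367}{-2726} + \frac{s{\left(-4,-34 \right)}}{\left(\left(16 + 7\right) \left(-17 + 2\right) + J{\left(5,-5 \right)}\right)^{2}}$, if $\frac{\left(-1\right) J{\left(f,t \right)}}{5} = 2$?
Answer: $- \frac{169124919}{343544150} \approx -0.49229$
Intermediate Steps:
$J{\left(f,t \right)} = -10$ ($J{\left(f,t \right)} = \left(-5\right) 2 = -10$)
$V{\left(v,w \right)} = 4 + w$ ($V{\left(v,w \right)} = w + 4 = 4 + w$)
$s{\left(Q,K \right)} = 4 + Q + K^{2}$ ($s{\left(Q,K \right)} = K K + \left(4 + Q\right) = K^{2} + \left(4 + Q\right) = 4 + Q + K^{2}$)
$\frac{1367}{-2726} + \frac{s{\left(-4,-34 \right)}}{\left(\left(16 + 7\right) \left(-17 + 2\right) + J{\left(5,-5 \right)}\right)^{2}} = \frac{1367}{-2726} + \frac{4 - 4 + \left(-34\right)^{2}}{\left(\left(16 + 7\right) \left(-17 + 2\right) - 10\right)^{2}} = 1367 \left(- \frac{1}{2726}\right) + \frac{4 - 4 + 1156}{\left(23 \left(-15\right) - 10\right)^{2}} = - \frac{1367}{2726} + \frac{1156}{\left(-345 - 10\right)^{2}} = - \frac{1367}{2726} + \frac{1156}{\left(-355\right)^{2}} = - \frac{1367}{2726} + \frac{1156}{126025} = - \frac{169124919}{343544150}$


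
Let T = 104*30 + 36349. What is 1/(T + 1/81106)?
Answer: 81106/3201172715 ≈ 2.5336e-5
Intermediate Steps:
T = 39469 (T = 3120 + 36349 = 39469)
1/(T + 1/81106) = 1/(39469 + 1/81106) = 1/(3201172715/81106) = 81106/3201172715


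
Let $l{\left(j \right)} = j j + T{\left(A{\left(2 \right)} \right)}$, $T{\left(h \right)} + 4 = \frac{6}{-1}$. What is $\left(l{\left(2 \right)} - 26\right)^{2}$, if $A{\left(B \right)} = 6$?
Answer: $1024$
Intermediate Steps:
$T{\left(h \right)} = -10$ ($T{\left(h \right)} = -4 + \frac{6}{-1} = -4 + 6 \left(-1\right) = -4 - 6 = -10$)
$l{\left(j \right)} = -10 + j^{2}$ ($l{\left(j \right)} = j j - 10 = j^{2} - 10 = -10 + j^{2}$)
$\left(l{\left(2 \right)} - 26\right)^{2} = \left(\left(-10 + 2^{2}\right) - 26\right)^{2} = \left(\left(-10 + 4\right) - 26\right)^{2} = \left(-6 - 26\right)^{2} = \left(-32\right)^{2} = 1024$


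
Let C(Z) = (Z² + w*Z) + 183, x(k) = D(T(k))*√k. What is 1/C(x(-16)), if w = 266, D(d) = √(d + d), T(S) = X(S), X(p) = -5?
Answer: -7/228639 - 152*√10/1600473 ≈ -0.00033094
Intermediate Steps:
T(S) = -5
D(d) = √2*√d (D(d) = √(2*d) = √2*√d)
x(k) = I*√10*√k (x(k) = (√2*√(-5))*√k = (√2*(I*√5))*√k = (I*√10)*√k = I*√10*√k)
C(Z) = 183 + Z² + 266*Z (C(Z) = (Z² + 266*Z) + 183 = 183 + Z² + 266*Z)
1/C(x(-16)) = 1/(183 + (I*√10*√(-16))² + 266*(I*√10*√(-16))) = 1/(183 + (I*√10*(4*I))² + 266*(I*√10*(4*I))) = 1/(183 + (-4*√10)² + 266*(-4*√10)) = 1/(183 + 160 - 1064*√10) = 1/(343 - 1064*√10)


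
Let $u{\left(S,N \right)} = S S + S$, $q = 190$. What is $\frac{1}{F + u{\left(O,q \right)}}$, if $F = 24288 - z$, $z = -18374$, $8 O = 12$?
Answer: $\frac{4}{170663} \approx 2.3438 \cdot 10^{-5}$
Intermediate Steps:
$O = \frac{3}{2}$ ($O = \frac{1}{8} \cdot 12 = \frac{3}{2} \approx 1.5$)
$u{\left(S,N \right)} = S + S^{2}$ ($u{\left(S,N \right)} = S^{2} + S = S + S^{2}$)
$F = 42662$ ($F = 24288 - -18374 = 24288 + 18374 = 42662$)
$\frac{1}{F + u{\left(O,q \right)}} = \frac{1}{42662 + \frac{3 \left(1 + \frac{3}{2}\right)}{2}} = \frac{1}{42662 + \frac{3}{2} \cdot \frac{5}{2}} = \frac{1}{42662 + \frac{15}{4}} = \frac{1}{\frac{170663}{4}} = \frac{4}{170663}$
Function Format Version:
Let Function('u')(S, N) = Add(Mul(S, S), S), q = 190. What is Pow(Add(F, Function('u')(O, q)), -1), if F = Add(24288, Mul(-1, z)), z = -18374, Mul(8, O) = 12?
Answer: Rational(4, 170663) ≈ 2.3438e-5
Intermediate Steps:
O = Rational(3, 2) (O = Mul(Rational(1, 8), 12) = Rational(3, 2) ≈ 1.5000)
Function('u')(S, N) = Add(S, Pow(S, 2)) (Function('u')(S, N) = Add(Pow(S, 2), S) = Add(S, Pow(S, 2)))
F = 42662 (F = Add(24288, Mul(-1, -18374)) = Add(24288, 18374) = 42662)
Pow(Add(F, Function('u')(O, q)), -1) = Pow(Add(42662, Mul(Rational(3, 2), Add(1, Rational(3, 2)))), -1) = Pow(Add(42662, Mul(Rational(3, 2), Rational(5, 2))), -1) = Pow(Add(42662, Rational(15, 4)), -1) = Pow(Rational(170663, 4), -1) = Rational(4, 170663)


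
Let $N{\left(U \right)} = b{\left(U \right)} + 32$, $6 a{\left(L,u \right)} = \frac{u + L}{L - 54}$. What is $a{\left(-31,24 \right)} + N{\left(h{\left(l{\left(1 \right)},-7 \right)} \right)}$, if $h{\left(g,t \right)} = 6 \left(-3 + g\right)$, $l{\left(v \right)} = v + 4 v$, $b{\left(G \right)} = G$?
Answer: $\frac{22447}{510} \approx 44.014$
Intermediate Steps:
$a{\left(L,u \right)} = \frac{L + u}{6 \left(-54 + L\right)}$ ($a{\left(L,u \right)} = \frac{\left(u + L\right) \frac{1}{L - 54}}{6} = \frac{\left(L + u\right) \frac{1}{-54 + L}}{6} = \frac{\frac{1}{-54 + L} \left(L + u\right)}{6} = \frac{L + u}{6 \left(-54 + L\right)}$)
$l{\left(v \right)} = 5 v$
$h{\left(g,t \right)} = -18 + 6 g$
$N{\left(U \right)} = 32 + U$ ($N{\left(U \right)} = U + 32 = 32 + U$)
$a{\left(-31,24 \right)} + N{\left(h{\left(l{\left(1 \right)},-7 \right)} \right)} = \frac{-31 + 24}{6 \left(-54 - 31\right)} + \left(32 - \left(18 - 6 \cdot 5 \cdot 1\right)\right) = \frac{1}{6} \frac{1}{-85} \left(-7\right) + \left(32 + \left(-18 + 6 \cdot 5\right)\right) = \frac{1}{6} \left(- \frac{1}{85}\right) \left(-7\right) + \left(32 + \left(-18 + 30\right)\right) = \frac{7}{510} + \left(32 + 12\right) = \frac{7}{510} + 44 = \frac{22447}{510}$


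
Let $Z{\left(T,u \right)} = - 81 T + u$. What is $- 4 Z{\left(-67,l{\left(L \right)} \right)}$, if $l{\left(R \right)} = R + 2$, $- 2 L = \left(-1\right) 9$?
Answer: $-21734$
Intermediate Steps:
$L = \frac{9}{2}$ ($L = - \frac{\left(-1\right) 9}{2} = \left(- \frac{1}{2}\right) \left(-9\right) = \frac{9}{2} \approx 4.5$)
$l{\left(R \right)} = 2 + R$
$Z{\left(T,u \right)} = u - 81 T$
$- 4 Z{\left(-67,l{\left(L \right)} \right)} = - 4 \left(\left(2 + \frac{9}{2}\right) - -5427\right) = - 4 \left(\frac{13}{2} + 5427\right) = \left(-4\right) \frac{10867}{2} = -21734$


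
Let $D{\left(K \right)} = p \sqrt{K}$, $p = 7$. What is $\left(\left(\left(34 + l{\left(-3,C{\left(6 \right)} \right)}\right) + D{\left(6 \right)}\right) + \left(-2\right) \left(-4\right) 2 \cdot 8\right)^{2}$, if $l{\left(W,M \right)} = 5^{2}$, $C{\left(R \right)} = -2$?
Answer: $35263 + 2618 \sqrt{6} \approx 41676.0$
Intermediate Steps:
$l{\left(W,M \right)} = 25$
$D{\left(K \right)} = 7 \sqrt{K}$
$\left(\left(\left(34 + l{\left(-3,C{\left(6 \right)} \right)}\right) + D{\left(6 \right)}\right) + \left(-2\right) \left(-4\right) 2 \cdot 8\right)^{2} = \left(\left(\left(34 + 25\right) + 7 \sqrt{6}\right) + \left(-2\right) \left(-4\right) 2 \cdot 8\right)^{2} = \left(\left(59 + 7 \sqrt{6}\right) + 8 \cdot 2 \cdot 8\right)^{2} = \left(\left(59 + 7 \sqrt{6}\right) + 16 \cdot 8\right)^{2} = \left(\left(59 + 7 \sqrt{6}\right) + 128\right)^{2} = \left(187 + 7 \sqrt{6}\right)^{2}$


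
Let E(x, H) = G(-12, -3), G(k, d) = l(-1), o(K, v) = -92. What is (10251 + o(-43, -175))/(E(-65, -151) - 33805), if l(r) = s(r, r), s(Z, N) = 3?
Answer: -10159/33802 ≈ -0.30054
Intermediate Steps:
l(r) = 3
G(k, d) = 3
E(x, H) = 3
(10251 + o(-43, -175))/(E(-65, -151) - 33805) = (10251 - 92)/(3 - 33805) = 10159/(-33802) = 10159*(-1/33802) = -10159/33802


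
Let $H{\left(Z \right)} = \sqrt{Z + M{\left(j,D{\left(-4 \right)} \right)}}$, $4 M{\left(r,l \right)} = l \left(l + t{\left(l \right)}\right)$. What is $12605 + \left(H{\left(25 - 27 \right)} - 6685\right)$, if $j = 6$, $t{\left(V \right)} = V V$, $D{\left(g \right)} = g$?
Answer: $5920 + i \sqrt{14} \approx 5920.0 + 3.7417 i$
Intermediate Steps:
$t{\left(V \right)} = V^{2}$
$M{\left(r,l \right)} = \frac{l \left(l + l^{2}\right)}{4}$
$H{\left(Z \right)} = \sqrt{-12 + Z}$ ($H{\left(Z \right)} = \sqrt{Z + \frac{\left(-4\right)^{2} \left(1 - 4\right)}{4}} = \sqrt{Z + \frac{1}{4} \cdot 16 \left(-3\right)} = \sqrt{Z - 12} = \sqrt{-12 + Z}$)
$12605 + \left(H{\left(25 - 27 \right)} - 6685\right) = 12605 - \left(6685 - \sqrt{-12 + \left(25 - 27\right)}\right) = 12605 - \left(6685 - \sqrt{-12 - 2}\right) = 12605 - \left(6685 - \sqrt{-14}\right) = 12605 - \left(6685 - i \sqrt{14}\right) = 5920 + i \sqrt{14}$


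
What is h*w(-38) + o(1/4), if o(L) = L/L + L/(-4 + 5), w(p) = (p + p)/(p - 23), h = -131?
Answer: -39519/244 ≈ -161.96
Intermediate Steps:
w(p) = 2*p/(-23 + p) (w(p) = (2*p)/(-23 + p) = 2*p/(-23 + p))
o(L) = 1 + L (o(L) = 1 + L/1 = 1 + L*1 = 1 + L)
h*w(-38) + o(1/4) = -262*(-38)/(-23 - 38) + (1 + 1/4) = -262*(-38)/(-61) + (1 + 1/4) = -262*(-38)*(-1)/61 + 5/4 = -131*76/61 + 5/4 = -9956/61 + 5/4 = -39519/244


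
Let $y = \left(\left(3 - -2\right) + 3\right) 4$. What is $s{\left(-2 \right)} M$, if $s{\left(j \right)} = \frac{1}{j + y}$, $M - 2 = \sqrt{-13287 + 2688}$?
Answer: $\frac{1}{15} + \frac{i \sqrt{10599}}{30} \approx 0.066667 + 3.4317 i$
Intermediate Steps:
$y = 32$ ($y = \left(\left(3 + 2\right) + 3\right) 4 = \left(5 + 3\right) 4 = 8 \cdot 4 = 32$)
$M = 2 + i \sqrt{10599}$ ($M = 2 + \sqrt{-13287 + 2688} = 2 + \sqrt{-10599} = 2 + i \sqrt{10599} \approx 2.0 + 102.95 i$)
$s{\left(j \right)} = \frac{1}{32 + j}$ ($s{\left(j \right)} = \frac{1}{j + 32} = \frac{1}{32 + j}$)
$s{\left(-2 \right)} M = \frac{2 + i \sqrt{10599}}{32 - 2} = \frac{2 + i \sqrt{10599}}{30} = \frac{1}{15} + \frac{i \sqrt{10599}}{30}$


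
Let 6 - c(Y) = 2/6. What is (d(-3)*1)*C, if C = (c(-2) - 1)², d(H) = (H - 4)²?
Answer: 9604/9 ≈ 1067.1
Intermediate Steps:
d(H) = (-4 + H)²
c(Y) = 17/3 (c(Y) = 6 - 2/6 = 6 - 1*⅓ = 6 - ⅓ = 17/3)
C = 196/9 (C = (17/3 - 1)² = (14/3)² = 196/9 ≈ 21.778)
(d(-3)*1)*C = ((-4 - 3)²*1)*(196/9) = ((-7)²*1)*(196/9) = (49*1)*(196/9) = 49*(196/9) = 9604/9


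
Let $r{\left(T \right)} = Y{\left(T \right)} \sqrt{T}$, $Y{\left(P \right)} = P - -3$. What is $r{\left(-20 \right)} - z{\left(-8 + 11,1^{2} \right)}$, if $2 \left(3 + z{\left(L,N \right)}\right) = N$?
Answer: $\frac{5}{2} - 34 i \sqrt{5} \approx 2.5 - 76.026 i$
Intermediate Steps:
$Y{\left(P \right)} = 3 + P$ ($Y{\left(P \right)} = P + 3 = 3 + P$)
$z{\left(L,N \right)} = -3 + \frac{N}{2}$
$r{\left(T \right)} = \sqrt{T} \left(3 + T\right)$ ($r{\left(T \right)} = \left(3 + T\right) \sqrt{T} = \sqrt{T} \left(3 + T\right)$)
$r{\left(-20 \right)} - z{\left(-8 + 11,1^{2} \right)} = \sqrt{-20} \left(3 - 20\right) - \left(-3 + \frac{1^{2}}{2}\right) = 2 i \sqrt{5} \left(-17\right) - \left(-3 + \frac{1}{2} \cdot 1\right) = - 34 i \sqrt{5} - \left(-3 + \frac{1}{2}\right) = - 34 i \sqrt{5} - - \frac{5}{2} = - 34 i \sqrt{5} + \frac{5}{2} = \frac{5}{2} - 34 i \sqrt{5}$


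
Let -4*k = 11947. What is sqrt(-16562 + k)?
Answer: I*sqrt(78195)/2 ≈ 139.82*I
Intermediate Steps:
k = -11947/4 (k = -1/4*11947 = -11947/4 ≈ -2986.8)
sqrt(-16562 + k) = sqrt(-16562 - 11947/4) = sqrt(-78195/4) = I*sqrt(78195)/2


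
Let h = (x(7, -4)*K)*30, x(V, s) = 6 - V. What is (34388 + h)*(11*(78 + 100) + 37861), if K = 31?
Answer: 1332264102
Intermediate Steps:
h = -930 (h = ((6 - 1*7)*31)*30 = ((6 - 7)*31)*30 = -1*31*30 = -31*30 = -930)
(34388 + h)*(11*(78 + 100) + 37861) = (34388 - 930)*(11*(78 + 100) + 37861) = 33458*(11*178 + 37861) = 33458*(1958 + 37861) = 33458*39819 = 1332264102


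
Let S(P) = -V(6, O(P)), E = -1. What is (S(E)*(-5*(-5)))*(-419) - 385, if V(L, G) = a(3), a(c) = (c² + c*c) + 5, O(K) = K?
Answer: 240540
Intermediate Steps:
a(c) = 5 + 2*c² (a(c) = (c² + c²) + 5 = 2*c² + 5 = 5 + 2*c²)
V(L, G) = 23 (V(L, G) = 5 + 2*3² = 5 + 2*9 = 5 + 18 = 23)
S(P) = -23 (S(P) = -1*23 = -23)
(S(E)*(-5*(-5)))*(-419) - 385 = -(-115)*(-5)*(-419) - 385 = -23*25*(-419) - 385 = -575*(-419) - 385 = 240925 - 385 = 240540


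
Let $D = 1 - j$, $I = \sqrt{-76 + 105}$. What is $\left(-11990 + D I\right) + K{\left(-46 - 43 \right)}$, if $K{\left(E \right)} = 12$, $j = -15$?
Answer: $-11978 + 16 \sqrt{29} \approx -11892.0$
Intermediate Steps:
$I = \sqrt{29} \approx 5.3852$
$D = 16$ ($D = 1 - -15 = 1 + 15 = 16$)
$\left(-11990 + D I\right) + K{\left(-46 - 43 \right)} = \left(-11990 + 16 \sqrt{29}\right) + 12 = -11978 + 16 \sqrt{29}$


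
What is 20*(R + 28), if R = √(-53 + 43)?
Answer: 560 + 20*I*√10 ≈ 560.0 + 63.246*I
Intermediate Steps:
R = I*√10 (R = √(-10) = I*√10 ≈ 3.1623*I)
20*(R + 28) = 20*(I*√10 + 28) = 20*(28 + I*√10) = 560 + 20*I*√10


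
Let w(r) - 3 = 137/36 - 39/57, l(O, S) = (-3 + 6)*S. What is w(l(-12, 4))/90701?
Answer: 4187/62039484 ≈ 6.7489e-5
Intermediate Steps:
l(O, S) = 3*S
w(r) = 4187/684 (w(r) = 3 + (137/36 - 39/57) = 3 + (137*(1/36) - 39*1/57) = 3 + (137/36 - 13/19) = 3 + 2135/684 = 4187/684)
w(l(-12, 4))/90701 = (4187/684)/90701 = (4187/684)*(1/90701) = 4187/62039484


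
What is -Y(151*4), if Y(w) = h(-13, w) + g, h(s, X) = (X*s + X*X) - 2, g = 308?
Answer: -357270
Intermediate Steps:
h(s, X) = -2 + X² + X*s (h(s, X) = (X*s + X²) - 2 = (X² + X*s) - 2 = -2 + X² + X*s)
Y(w) = 306 + w² - 13*w (Y(w) = (-2 + w² + w*(-13)) + 308 = (-2 + w² - 13*w) + 308 = 306 + w² - 13*w)
-Y(151*4) = -(306 + (151*4)² - 1963*4) = -(306 + 604² - 13*604) = -(306 + 364816 - 7852) = -1*357270 = -357270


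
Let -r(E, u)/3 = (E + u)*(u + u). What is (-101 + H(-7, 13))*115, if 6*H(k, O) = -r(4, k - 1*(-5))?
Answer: -12075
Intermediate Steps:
r(E, u) = -6*u*(E + u) (r(E, u) = -3*(E + u)*(u + u) = -3*(E + u)*2*u = -6*u*(E + u))
H(k, O) = (5 + k)*(9 + k) (H(k, O) = (-(-6)*(k - 1*(-5))*(4 + (k - 1*(-5))))/6 = (-(-6)*(k + 5)*(4 + (k + 5)))/6 = (-(-6)*(5 + k)*(4 + (5 + k)))/6 = (-(-6)*(5 + k)*(9 + k))/6 = (6*(5 + k)*(9 + k))/6 = (5 + k)*(9 + k))
(-101 + H(-7, 13))*115 = (-101 + (5 - 7)*(9 - 7))*115 = (-101 - 2*2)*115 = (-101 - 4)*115 = -105*115 = -12075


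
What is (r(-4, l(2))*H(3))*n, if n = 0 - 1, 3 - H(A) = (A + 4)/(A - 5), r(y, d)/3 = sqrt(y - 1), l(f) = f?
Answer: -39*I*sqrt(5)/2 ≈ -43.603*I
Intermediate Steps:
r(y, d) = 3*sqrt(-1 + y) (r(y, d) = 3*sqrt(y - 1) = 3*sqrt(-1 + y))
H(A) = 3 - (4 + A)/(-5 + A) (H(A) = 3 - (A + 4)/(A - 5) = 3 - (4 + A)/(-5 + A))
n = -1
(r(-4, l(2))*H(3))*n = ((3*sqrt(-1 - 4))*((-19 + 2*3)/(-5 + 3)))*(-1) = ((3*sqrt(-5))*((-19 + 6)/(-2)))*(-1) = ((3*(I*sqrt(5)))*(-1/2*(-13)))*(-1) = ((3*I*sqrt(5))*(13/2))*(-1) = (39*I*sqrt(5)/2)*(-1) = -39*I*sqrt(5)/2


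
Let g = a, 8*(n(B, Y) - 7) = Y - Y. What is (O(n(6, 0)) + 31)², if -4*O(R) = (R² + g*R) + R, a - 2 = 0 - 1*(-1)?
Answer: 2209/16 ≈ 138.06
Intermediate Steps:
n(B, Y) = 7 (n(B, Y) = 7 + (Y - Y)/8 = 7 + (⅛)*0 = 7 + 0 = 7)
a = 3 (a = 2 + (0 - 1*(-1)) = 2 + (0 + 1) = 2 + 1 = 3)
g = 3
O(R) = -R - R²/4 (O(R) = -((R² + 3*R) + R)/4 = -(R² + 4*R)/4 = -R - R²/4)
(O(n(6, 0)) + 31)² = (-¼*7*(4 + 7) + 31)² = (-¼*7*11 + 31)² = (-77/4 + 31)² = (47/4)² = 2209/16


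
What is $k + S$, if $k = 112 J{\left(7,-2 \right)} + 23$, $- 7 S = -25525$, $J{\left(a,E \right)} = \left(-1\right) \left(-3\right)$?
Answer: $\frac{28038}{7} \approx 4005.4$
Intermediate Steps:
$J{\left(a,E \right)} = 3$
$S = \frac{25525}{7}$ ($S = \left(- \frac{1}{7}\right) \left(-25525\right) = \frac{25525}{7} \approx 3646.4$)
$k = 359$ ($k = 112 \cdot 3 + 23 = 336 + 23 = 359$)
$k + S = 359 + \frac{25525}{7} = \frac{28038}{7}$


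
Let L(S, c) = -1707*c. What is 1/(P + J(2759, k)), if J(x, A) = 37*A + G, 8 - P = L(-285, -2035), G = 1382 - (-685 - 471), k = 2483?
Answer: -1/3379328 ≈ -2.9592e-7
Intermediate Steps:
G = 2538 (G = 1382 - 1*(-1156) = 1382 + 1156 = 2538)
P = -3473737 (P = 8 - (-1707)*(-2035) = 8 - 1*3473745 = 8 - 3473745 = -3473737)
J(x, A) = 2538 + 37*A (J(x, A) = 37*A + 2538 = 2538 + 37*A)
1/(P + J(2759, k)) = 1/(-3473737 + (2538 + 37*2483)) = 1/(-3473737 + (2538 + 91871)) = 1/(-3473737 + 94409) = 1/(-3379328) = -1/3379328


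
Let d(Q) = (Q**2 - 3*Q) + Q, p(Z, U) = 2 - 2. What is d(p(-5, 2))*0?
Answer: 0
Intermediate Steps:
p(Z, U) = 0
d(Q) = Q**2 - 2*Q
d(p(-5, 2))*0 = (0*(-2 + 0))*0 = (0*(-2))*0 = 0*0 = 0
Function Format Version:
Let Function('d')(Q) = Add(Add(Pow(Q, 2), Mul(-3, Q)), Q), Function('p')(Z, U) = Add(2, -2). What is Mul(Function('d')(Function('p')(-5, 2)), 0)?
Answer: 0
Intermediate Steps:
Function('p')(Z, U) = 0
Function('d')(Q) = Add(Pow(Q, 2), Mul(-2, Q))
Mul(Function('d')(Function('p')(-5, 2)), 0) = Mul(Mul(0, Add(-2, 0)), 0) = Mul(Mul(0, -2), 0) = Mul(0, 0) = 0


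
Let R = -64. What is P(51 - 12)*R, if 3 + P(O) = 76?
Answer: -4672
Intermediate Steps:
P(O) = 73 (P(O) = -3 + 76 = 73)
P(51 - 12)*R = 73*(-64) = -4672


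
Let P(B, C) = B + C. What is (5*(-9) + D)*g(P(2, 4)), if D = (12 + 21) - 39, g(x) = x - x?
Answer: 0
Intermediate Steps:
g(x) = 0
D = -6 (D = 33 - 39 = -6)
(5*(-9) + D)*g(P(2, 4)) = (5*(-9) - 6)*0 = (-45 - 6)*0 = -51*0 = 0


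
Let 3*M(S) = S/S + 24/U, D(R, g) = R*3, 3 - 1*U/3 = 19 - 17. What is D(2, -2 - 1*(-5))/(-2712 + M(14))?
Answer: -2/903 ≈ -0.0022148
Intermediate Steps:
U = 3 (U = 9 - 3*(19 - 17) = 9 - 3*2 = 9 - 6 = 3)
D(R, g) = 3*R
M(S) = 3 (M(S) = (S/S + 24/3)/3 = (1 + 24*(⅓))/3 = (1 + 8)/3 = (⅓)*9 = 3)
D(2, -2 - 1*(-5))/(-2712 + M(14)) = (3*2)/(-2712 + 3) = 6/(-2709) = 6*(-1/2709) = -2/903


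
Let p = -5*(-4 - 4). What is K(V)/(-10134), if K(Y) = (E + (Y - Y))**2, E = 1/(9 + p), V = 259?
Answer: -1/24331734 ≈ -4.1099e-8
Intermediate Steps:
p = 40 (p = -5*(-8) = 40)
E = 1/49 (E = 1/(9 + 40) = 1/49 ≈ 0.020408)
K(Y) = 1/2401 (K(Y) = (1/49 + (Y - Y))**2 = (1/49 + 0)**2 = (1/49)**2 = 1/2401)
K(V)/(-10134) = (1/2401)/(-10134) = (1/2401)*(-1/10134) = -1/24331734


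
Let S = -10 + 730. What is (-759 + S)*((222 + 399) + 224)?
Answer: -32955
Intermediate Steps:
S = 720
(-759 + S)*((222 + 399) + 224) = (-759 + 720)*((222 + 399) + 224) = -39*(621 + 224) = -39*845 = -32955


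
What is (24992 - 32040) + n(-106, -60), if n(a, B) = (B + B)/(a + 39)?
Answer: -472096/67 ≈ -7046.2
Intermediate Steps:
n(a, B) = 2*B/(39 + a) (n(a, B) = (2*B)/(39 + a) = 2*B/(39 + a))
(24992 - 32040) + n(-106, -60) = (24992 - 32040) + 2*(-60)/(39 - 106) = -7048 + 2*(-60)/(-67) = -7048 + 2*(-60)*(-1/67) = -7048 + 120/67 = -472096/67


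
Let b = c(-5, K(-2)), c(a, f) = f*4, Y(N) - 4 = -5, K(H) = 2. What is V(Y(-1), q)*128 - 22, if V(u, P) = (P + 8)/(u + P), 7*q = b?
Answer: 8170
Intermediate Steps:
Y(N) = -1 (Y(N) = 4 - 5 = -1)
c(a, f) = 4*f
b = 8 (b = 4*2 = 8)
q = 8/7 (q = (⅐)*8 = 8/7 ≈ 1.1429)
V(u, P) = (8 + P)/(P + u)
V(Y(-1), q)*128 - 22 = ((8 + 8/7)/(8/7 - 1))*128 - 22 = ((64/7)/(⅐))*128 - 22 = (7*(64/7))*128 - 22 = 64*128 - 22 = 8192 - 22 = 8170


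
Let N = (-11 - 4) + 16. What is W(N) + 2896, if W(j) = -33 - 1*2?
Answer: 2861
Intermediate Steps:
N = 1 (N = -15 + 16 = 1)
W(j) = -35 (W(j) = -33 - 2 = -35)
W(N) + 2896 = -35 + 2896 = 2861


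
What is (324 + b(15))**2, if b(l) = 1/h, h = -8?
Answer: 6713281/64 ≈ 1.0490e+5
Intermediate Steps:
b(l) = -1/8 (b(l) = 1/(-8) = -1/8)
(324 + b(15))**2 = (324 - 1/8)**2 = (2591/8)**2 = 6713281/64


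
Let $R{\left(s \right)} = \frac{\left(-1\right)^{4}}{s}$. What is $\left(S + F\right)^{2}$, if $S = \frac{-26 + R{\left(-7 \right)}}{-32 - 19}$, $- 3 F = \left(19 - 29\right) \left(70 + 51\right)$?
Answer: $\frac{20785853929}{127449} \approx 1.6309 \cdot 10^{5}$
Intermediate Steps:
$F = \frac{1210}{3}$ ($F = - \frac{\left(19 - 29\right) \left(70 + 51\right)}{3} = - \frac{\left(-10\right) 121}{3} = \left(- \frac{1}{3}\right) \left(-1210\right) = \frac{1210}{3} \approx 403.33$)
$R{\left(s \right)} = \frac{1}{s}$ ($R{\left(s \right)} = 1 \frac{1}{s} = \frac{1}{s}$)
$S = \frac{61}{119}$ ($S = \frac{-26 + \frac{1}{-7}}{-32 - 19} = \frac{-26 - \frac{1}{7}}{-51} = \left(- \frac{183}{7}\right) \left(- \frac{1}{51}\right) = \frac{61}{119} \approx 0.5126$)
$\left(S + F\right)^{2} = \left(\frac{61}{119} + \frac{1210}{3}\right)^{2} = \left(\frac{144173}{357}\right)^{2} = \frac{20785853929}{127449}$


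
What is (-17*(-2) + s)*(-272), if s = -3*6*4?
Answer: 10336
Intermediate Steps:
s = -72 (s = -18*4 = -72)
(-17*(-2) + s)*(-272) = (-17*(-2) - 72)*(-272) = (34 - 72)*(-272) = -38*(-272) = 10336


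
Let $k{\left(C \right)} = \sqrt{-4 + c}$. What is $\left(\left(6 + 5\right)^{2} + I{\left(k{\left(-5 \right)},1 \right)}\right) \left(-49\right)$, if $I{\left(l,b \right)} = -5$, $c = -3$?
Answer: $-5684$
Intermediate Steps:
$k{\left(C \right)} = i \sqrt{7}$ ($k{\left(C \right)} = \sqrt{-4 - 3} = \sqrt{-7} = i \sqrt{7}$)
$\left(\left(6 + 5\right)^{2} + I{\left(k{\left(-5 \right)},1 \right)}\right) \left(-49\right) = \left(\left(6 + 5\right)^{2} - 5\right) \left(-49\right) = \left(11^{2} - 5\right) \left(-49\right) = \left(121 - 5\right) \left(-49\right) = 116 \left(-49\right) = -5684$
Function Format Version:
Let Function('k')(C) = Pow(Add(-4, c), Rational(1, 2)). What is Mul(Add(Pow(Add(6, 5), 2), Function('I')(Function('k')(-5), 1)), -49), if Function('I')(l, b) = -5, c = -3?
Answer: -5684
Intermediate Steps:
Function('k')(C) = Mul(I, Pow(7, Rational(1, 2))) (Function('k')(C) = Pow(Add(-4, -3), Rational(1, 2)) = Pow(-7, Rational(1, 2)) = Mul(I, Pow(7, Rational(1, 2))))
Mul(Add(Pow(Add(6, 5), 2), Function('I')(Function('k')(-5), 1)), -49) = Mul(Add(Pow(Add(6, 5), 2), -5), -49) = Mul(Add(Pow(11, 2), -5), -49) = Mul(Add(121, -5), -49) = Mul(116, -49) = -5684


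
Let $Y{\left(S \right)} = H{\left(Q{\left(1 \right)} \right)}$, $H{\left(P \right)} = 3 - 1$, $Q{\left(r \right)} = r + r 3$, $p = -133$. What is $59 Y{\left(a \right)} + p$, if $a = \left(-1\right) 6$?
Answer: $-15$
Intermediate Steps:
$a = -6$
$Q{\left(r \right)} = 4 r$ ($Q{\left(r \right)} = r + 3 r = 4 r$)
$H{\left(P \right)} = 2$
$Y{\left(S \right)} = 2$
$59 Y{\left(a \right)} + p = 59 \cdot 2 - 133 = 118 - 133 = -15$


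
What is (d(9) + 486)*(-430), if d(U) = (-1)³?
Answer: -208550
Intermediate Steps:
d(U) = -1
(d(9) + 486)*(-430) = (-1 + 486)*(-430) = 485*(-430) = -208550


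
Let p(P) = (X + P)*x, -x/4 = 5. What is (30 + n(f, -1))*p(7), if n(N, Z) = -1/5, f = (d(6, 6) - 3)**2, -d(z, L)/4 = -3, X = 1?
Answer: -4768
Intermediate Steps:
x = -20 (x = -4*5 = -20)
d(z, L) = 12 (d(z, L) = -4*(-3) = 12)
f = 81 (f = (12 - 3)**2 = 9**2 = 81)
n(N, Z) = -1/5 (n(N, Z) = -1*1/5 = -1/5)
p(P) = -20 - 20*P (p(P) = (1 + P)*(-20) = -20 - 20*P)
(30 + n(f, -1))*p(7) = (30 - 1/5)*(-20 - 20*7) = 149*(-20 - 140)/5 = (149/5)*(-160) = -4768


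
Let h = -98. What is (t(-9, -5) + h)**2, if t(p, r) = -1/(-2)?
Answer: 38025/4 ≈ 9506.3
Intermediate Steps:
t(p, r) = 1/2 (t(p, r) = -1*(-1/2) = 1/2)
(t(-9, -5) + h)**2 = (1/2 - 98)**2 = (-195/2)**2 = 38025/4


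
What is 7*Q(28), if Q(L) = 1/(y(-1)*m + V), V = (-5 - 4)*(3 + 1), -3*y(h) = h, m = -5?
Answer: -21/113 ≈ -0.18584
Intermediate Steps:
y(h) = -h/3
V = -36 (V = -9*4 = -36)
Q(L) = -3/113 (Q(L) = 1/(-1/3*(-1)*(-5) - 36) = 1/((1/3)*(-5) - 36) = 1/(-5/3 - 36) = 1/(-113/3) = -3/113)
7*Q(28) = 7*(-3/113) = -21/113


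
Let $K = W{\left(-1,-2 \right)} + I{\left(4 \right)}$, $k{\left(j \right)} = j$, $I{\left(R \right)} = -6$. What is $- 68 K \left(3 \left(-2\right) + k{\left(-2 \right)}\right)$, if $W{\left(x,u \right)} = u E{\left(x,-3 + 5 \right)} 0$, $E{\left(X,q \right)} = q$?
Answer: $-3264$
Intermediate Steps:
$W{\left(x,u \right)} = 0$ ($W{\left(x,u \right)} = u \left(-3 + 5\right) 0 = u 2 \cdot 0 = 2 u 0 = 0$)
$K = -6$ ($K = 0 - 6 = -6$)
$- 68 K \left(3 \left(-2\right) + k{\left(-2 \right)}\right) = \left(-68\right) \left(-6\right) \left(3 \left(-2\right) - 2\right) = 408 \left(-6 - 2\right) = 408 \left(-8\right) = -3264$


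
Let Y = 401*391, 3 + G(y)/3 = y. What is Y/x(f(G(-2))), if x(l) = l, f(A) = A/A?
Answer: 156791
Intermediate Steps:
G(y) = -9 + 3*y
f(A) = 1
Y = 156791
Y/x(f(G(-2))) = 156791/1 = 156791*1 = 156791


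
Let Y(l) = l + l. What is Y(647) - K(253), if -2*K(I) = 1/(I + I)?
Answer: 1309529/1012 ≈ 1294.0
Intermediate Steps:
K(I) = -1/(4*I) (K(I) = -1/(2*(I + I)) = -1/(2*I)/2 = -1/(4*I))
Y(l) = 2*l
Y(647) - K(253) = 2*647 - (-1)/(4*253) = 1294 - (-1)/(4*253) = 1294 - 1*(-1/1012) = 1294 + 1/1012 = 1309529/1012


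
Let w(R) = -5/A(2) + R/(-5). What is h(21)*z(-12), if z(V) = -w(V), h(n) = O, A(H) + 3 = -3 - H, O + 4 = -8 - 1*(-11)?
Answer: 121/40 ≈ 3.0250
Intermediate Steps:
O = -1 (O = -4 + (-8 - 1*(-11)) = -4 + (-8 + 11) = -4 + 3 = -1)
A(H) = -6 - H (A(H) = -3 + (-3 - H) = -6 - H)
h(n) = -1
w(R) = 5/8 - R/5 (w(R) = -5/(-6 - 1*2) + R/(-5) = -5/(-6 - 2) + R*(-⅕) = -5/(-8) - R/5 = -5*(-⅛) - R/5 = 5/8 - R/5)
z(V) = -5/8 + V/5 (z(V) = -(5/8 - V/5) = -5/8 + V/5)
h(21)*z(-12) = -(-5/8 + (⅕)*(-12)) = -(-5/8 - 12/5) = -1*(-121/40) = 121/40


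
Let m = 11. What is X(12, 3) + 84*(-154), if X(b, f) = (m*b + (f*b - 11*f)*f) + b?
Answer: -12783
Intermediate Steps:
X(b, f) = 12*b + f*(-11*f + b*f) (X(b, f) = (11*b + (f*b - 11*f)*f) + b = (11*b + (b*f - 11*f)*f) + b = (11*b + (-11*f + b*f)*f) + b = (11*b + f*(-11*f + b*f)) + b = 12*b + f*(-11*f + b*f))
X(12, 3) + 84*(-154) = (-11*3² + 12*12 + 12*3²) + 84*(-154) = (-11*9 + 144 + 12*9) - 12936 = (-99 + 144 + 108) - 12936 = 153 - 12936 = -12783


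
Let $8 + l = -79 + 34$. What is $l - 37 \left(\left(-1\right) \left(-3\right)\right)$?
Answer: $-164$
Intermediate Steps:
$l = -53$ ($l = -8 + \left(-79 + 34\right) = -8 - 45 = -53$)
$l - 37 \left(\left(-1\right) \left(-3\right)\right) = -53 - 37 \left(\left(-1\right) \left(-3\right)\right) = -53 - 111 = -164$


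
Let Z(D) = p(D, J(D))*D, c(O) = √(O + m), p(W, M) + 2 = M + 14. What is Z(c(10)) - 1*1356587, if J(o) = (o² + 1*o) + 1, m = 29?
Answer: -1356548 + 52*√39 ≈ -1.3562e+6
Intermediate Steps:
J(o) = 1 + o + o² (J(o) = (o² + o) + 1 = (o + o²) + 1 = 1 + o + o²)
p(W, M) = 12 + M (p(W, M) = -2 + (M + 14) = -2 + (14 + M) = 12 + M)
c(O) = √(29 + O) (c(O) = √(O + 29) = √(29 + O))
Z(D) = D*(13 + D + D²) (Z(D) = (12 + (1 + D + D²))*D = (13 + D + D²)*D = D*(13 + D + D²))
Z(c(10)) - 1*1356587 = √(29 + 10)*(13 + √(29 + 10) + (√(29 + 10))²) - 1*1356587 = √39*(13 + √39 + (√39)²) - 1356587 = √39*(13 + √39 + 39) - 1356587 = √39*(52 + √39) - 1356587 = -1356587 + √39*(52 + √39)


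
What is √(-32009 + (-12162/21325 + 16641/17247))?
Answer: 2*I*√4810934567987073509/24519485 ≈ 178.91*I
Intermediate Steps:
√(-32009 + (-12162/21325 + 16641/17247)) = √(-32009 + (-12162*1/21325 + 16641*(1/17247))) = √(-32009 + (-12162/21325 + 5547/5749)) = √(-32009 + 48370437/122597425) = √(-3924172606388/122597425) = 2*I*√4810934567987073509/24519485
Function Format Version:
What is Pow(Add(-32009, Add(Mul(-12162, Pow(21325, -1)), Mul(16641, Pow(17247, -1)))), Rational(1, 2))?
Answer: Mul(Rational(2, 24519485), I, Pow(4810934567987073509, Rational(1, 2))) ≈ Mul(178.91, I)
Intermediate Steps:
Pow(Add(-32009, Add(Mul(-12162, Pow(21325, -1)), Mul(16641, Pow(17247, -1)))), Rational(1, 2)) = Pow(Add(-32009, Add(Mul(-12162, Rational(1, 21325)), Mul(16641, Rational(1, 17247)))), Rational(1, 2)) = Pow(Add(-32009, Add(Rational(-12162, 21325), Rational(5547, 5749))), Rational(1, 2)) = Pow(Add(-32009, Rational(48370437, 122597425)), Rational(1, 2)) = Pow(Rational(-3924172606388, 122597425), Rational(1, 2)) = Mul(Rational(2, 24519485), I, Pow(4810934567987073509, Rational(1, 2)))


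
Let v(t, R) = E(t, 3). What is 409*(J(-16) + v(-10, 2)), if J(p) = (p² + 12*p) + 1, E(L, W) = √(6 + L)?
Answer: 26585 + 818*I ≈ 26585.0 + 818.0*I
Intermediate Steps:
v(t, R) = √(6 + t)
J(p) = 1 + p² + 12*p
409*(J(-16) + v(-10, 2)) = 409*((1 + (-16)² + 12*(-16)) + √(6 - 10)) = 409*((1 + 256 - 192) + √(-4)) = 409*(65 + 2*I) = 26585 + 818*I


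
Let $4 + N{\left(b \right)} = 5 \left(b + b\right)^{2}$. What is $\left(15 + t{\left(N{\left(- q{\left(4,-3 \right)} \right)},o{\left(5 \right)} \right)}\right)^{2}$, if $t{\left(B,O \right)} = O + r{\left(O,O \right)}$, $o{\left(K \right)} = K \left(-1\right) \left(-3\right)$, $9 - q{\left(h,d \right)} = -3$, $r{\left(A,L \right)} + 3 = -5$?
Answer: $484$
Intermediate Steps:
$r{\left(A,L \right)} = -8$ ($r{\left(A,L \right)} = -3 - 5 = -8$)
$q{\left(h,d \right)} = 12$ ($q{\left(h,d \right)} = 9 - -3 = 9 + 3 = 12$)
$N{\left(b \right)} = -4 + 20 b^{2}$ ($N{\left(b \right)} = -4 + 5 \left(b + b\right)^{2} = -4 + 5 \left(2 b\right)^{2} = -4 + 5 \cdot 4 b^{2} = -4 + 20 b^{2}$)
$o{\left(K \right)} = 3 K$ ($o{\left(K \right)} = - K \left(-3\right) = 3 K$)
$t{\left(B,O \right)} = -8 + O$ ($t{\left(B,O \right)} = O - 8 = -8 + O$)
$\left(15 + t{\left(N{\left(- q{\left(4,-3 \right)} \right)},o{\left(5 \right)} \right)}\right)^{2} = \left(15 + \left(-8 + 3 \cdot 5\right)\right)^{2} = \left(15 + \left(-8 + 15\right)\right)^{2} = \left(15 + 7\right)^{2} = 22^{2} = 484$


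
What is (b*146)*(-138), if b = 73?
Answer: -1470804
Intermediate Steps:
(b*146)*(-138) = (73*146)*(-138) = 10658*(-138) = -1470804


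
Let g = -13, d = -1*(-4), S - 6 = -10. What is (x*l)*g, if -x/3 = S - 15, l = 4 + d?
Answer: -5928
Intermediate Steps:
S = -4 (S = 6 - 10 = -4)
d = 4
l = 8 (l = 4 + 4 = 8)
x = 57 (x = -3*(-4 - 15) = -3*(-19) = 57)
(x*l)*g = (57*8)*(-13) = 456*(-13) = -5928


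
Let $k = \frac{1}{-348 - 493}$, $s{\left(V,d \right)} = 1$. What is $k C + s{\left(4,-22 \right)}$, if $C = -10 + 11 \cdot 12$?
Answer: $\frac{719}{841} \approx 0.85493$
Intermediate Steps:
$C = 122$ ($C = -10 + 132 = 122$)
$k = - \frac{1}{841}$ ($k = \frac{1}{-841} = - \frac{1}{841} \approx -0.0011891$)
$k C + s{\left(4,-22 \right)} = \left(- \frac{1}{841}\right) 122 + 1 = - \frac{122}{841} + 1 = \frac{719}{841}$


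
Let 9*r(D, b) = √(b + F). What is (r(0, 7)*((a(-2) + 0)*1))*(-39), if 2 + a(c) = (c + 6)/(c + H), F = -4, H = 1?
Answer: 26*√3 ≈ 45.033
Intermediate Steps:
r(D, b) = √(-4 + b)/9 (r(D, b) = √(b - 4)/9 = √(-4 + b)/9)
a(c) = -2 + (6 + c)/(1 + c) (a(c) = -2 + (c + 6)/(c + 1) = -2 + (6 + c)/(1 + c))
(r(0, 7)*((a(-2) + 0)*1))*(-39) = ((√(-4 + 7)/9)*(((4 - 1*(-2))/(1 - 2) + 0)*1))*(-39) = ((√3/9)*(((4 + 2)/(-1) + 0)*1))*(-39) = ((√3/9)*((-1*6 + 0)*1))*(-39) = ((√3/9)*((-6 + 0)*1))*(-39) = ((√3/9)*(-6*1))*(-39) = ((√3/9)*(-6))*(-39) = -2*√3/3*(-39) = 26*√3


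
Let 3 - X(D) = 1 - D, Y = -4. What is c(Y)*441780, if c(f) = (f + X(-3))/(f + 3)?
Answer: 2208900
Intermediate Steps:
X(D) = 2 + D (X(D) = 3 - (1 - D) = 3 + (-1 + D) = 2 + D)
c(f) = (-1 + f)/(3 + f) (c(f) = (f + (2 - 3))/(f + 3) = (f - 1)/(3 + f) = (-1 + f)/(3 + f))
c(Y)*441780 = ((-1 - 4)/(3 - 4))*441780 = (-5/(-1))*441780 = -1*(-5)*441780 = 5*441780 = 2208900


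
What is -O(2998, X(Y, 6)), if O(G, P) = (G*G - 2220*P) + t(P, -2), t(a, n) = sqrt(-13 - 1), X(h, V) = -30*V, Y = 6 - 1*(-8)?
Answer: -9387604 - I*sqrt(14) ≈ -9.3876e+6 - 3.7417*I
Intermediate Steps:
Y = 14 (Y = 6 + 8 = 14)
t(a, n) = I*sqrt(14) (t(a, n) = sqrt(-14) = I*sqrt(14))
O(G, P) = G**2 - 2220*P + I*sqrt(14) (O(G, P) = (G*G - 2220*P) + I*sqrt(14) = (G**2 - 2220*P) + I*sqrt(14) = G**2 - 2220*P + I*sqrt(14))
-O(2998, X(Y, 6)) = -(2998**2 - (-66600)*6 + I*sqrt(14)) = -(8988004 - 2220*(-180) + I*sqrt(14)) = -(8988004 + 399600 + I*sqrt(14)) = -(9387604 + I*sqrt(14)) = -9387604 - I*sqrt(14)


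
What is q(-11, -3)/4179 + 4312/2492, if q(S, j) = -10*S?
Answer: 653356/371931 ≈ 1.7567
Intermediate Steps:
q(-11, -3)/4179 + 4312/2492 = -10*(-11)/4179 + 4312/2492 = 110*(1/4179) + 4312*(1/2492) = 110/4179 + 154/89 = 653356/371931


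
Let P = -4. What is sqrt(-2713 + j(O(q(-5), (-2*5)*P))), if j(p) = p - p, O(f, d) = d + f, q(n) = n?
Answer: I*sqrt(2713) ≈ 52.086*I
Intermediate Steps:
j(p) = 0
sqrt(-2713 + j(O(q(-5), (-2*5)*P))) = sqrt(-2713 + 0) = sqrt(-2713) = I*sqrt(2713)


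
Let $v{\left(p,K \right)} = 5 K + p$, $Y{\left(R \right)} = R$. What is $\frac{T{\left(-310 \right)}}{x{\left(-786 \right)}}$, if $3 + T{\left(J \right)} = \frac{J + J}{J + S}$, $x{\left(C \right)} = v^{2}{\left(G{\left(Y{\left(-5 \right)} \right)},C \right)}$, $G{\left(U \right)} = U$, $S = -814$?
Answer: $- \frac{688}{4351067225} \approx -1.5812 \cdot 10^{-7}$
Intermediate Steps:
$v{\left(p,K \right)} = p + 5 K$
$x{\left(C \right)} = \left(-5 + 5 C\right)^{2}$
$T{\left(J \right)} = -3 + \frac{2 J}{-814 + J}$ ($T{\left(J \right)} = -3 + \frac{J + J}{J - 814} = -3 + \frac{2 J}{-814 + J}$)
$\frac{T{\left(-310 \right)}}{x{\left(-786 \right)}} = \frac{\frac{1}{-814 - 310} \left(2442 - -310\right)}{25 \left(-1 - 786\right)^{2}} = \frac{\frac{1}{-1124} \left(2442 + 310\right)}{25 \left(-787\right)^{2}} = \frac{\left(- \frac{1}{1124}\right) 2752}{25 \cdot 619369} = - \frac{688}{281 \cdot 15484225} = \left(- \frac{688}{281}\right) \frac{1}{15484225} = - \frac{688}{4351067225}$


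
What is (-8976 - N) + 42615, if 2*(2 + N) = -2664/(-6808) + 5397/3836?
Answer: 847999663/25208 ≈ 33640.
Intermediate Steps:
N = -27751/25208 (N = -2 + (-2664/(-6808) + 5397/3836)/2 = -2 + (-2664*(-1/6808) + 5397*(1/3836))/2 = -2 + (9/23 + 771/548)/2 = -2 + (1/2)*(22665/12604) = -2 + 22665/25208 = -27751/25208 ≈ -1.1009)
(-8976 - N) + 42615 = (-8976 - 1*(-27751/25208)) + 42615 = (-8976 + 27751/25208) + 42615 = -226239257/25208 + 42615 = 847999663/25208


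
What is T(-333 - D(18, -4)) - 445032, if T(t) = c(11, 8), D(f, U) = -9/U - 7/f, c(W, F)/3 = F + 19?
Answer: -444951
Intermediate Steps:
c(W, F) = 57 + 3*F (c(W, F) = 3*(F + 19) = 3*(19 + F) = 57 + 3*F)
T(t) = 81 (T(t) = 57 + 3*8 = 57 + 24 = 81)
T(-333 - D(18, -4)) - 445032 = 81 - 445032 = -444951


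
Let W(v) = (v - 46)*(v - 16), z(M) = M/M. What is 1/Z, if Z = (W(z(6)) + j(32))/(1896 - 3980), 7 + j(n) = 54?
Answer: -1042/361 ≈ -2.8864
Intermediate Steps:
z(M) = 1
j(n) = 47 (j(n) = -7 + 54 = 47)
W(v) = (-46 + v)*(-16 + v)
Z = -361/1042 (Z = ((736 + 1**2 - 62*1) + 47)/(1896 - 3980) = ((736 + 1 - 62) + 47)/(-2084) = (675 + 47)*(-1/2084) = 722*(-1/2084) = -361/1042 ≈ -0.34645)
1/Z = 1/(-361/1042) = -1042/361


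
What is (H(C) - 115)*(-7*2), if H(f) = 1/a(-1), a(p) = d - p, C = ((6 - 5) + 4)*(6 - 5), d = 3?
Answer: 3213/2 ≈ 1606.5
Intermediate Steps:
C = 5 (C = (1 + 4)*1 = 5*1 = 5)
a(p) = 3 - p
H(f) = 1/4 (H(f) = 1/(3 - 1*(-1)) = 1/(3 + 1) = 1/4)
(H(C) - 115)*(-7*2) = (1/4 - 115)*(-7*2) = -459/4*(-14) = 3213/2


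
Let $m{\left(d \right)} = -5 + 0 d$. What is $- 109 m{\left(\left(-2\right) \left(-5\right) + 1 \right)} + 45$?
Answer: $590$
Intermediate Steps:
$m{\left(d \right)} = -5$ ($m{\left(d \right)} = -5 + 0 = -5$)
$- 109 m{\left(\left(-2\right) \left(-5\right) + 1 \right)} + 45 = \left(-109\right) \left(-5\right) + 45 = 545 + 45 = 590$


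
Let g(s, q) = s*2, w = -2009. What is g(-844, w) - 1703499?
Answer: -1705187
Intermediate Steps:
g(s, q) = 2*s
g(-844, w) - 1703499 = 2*(-844) - 1703499 = -1688 - 1703499 = -1705187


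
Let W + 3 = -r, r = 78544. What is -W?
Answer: 78547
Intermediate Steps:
W = -78547 (W = -3 - 1*78544 = -3 - 78544 = -78547)
-W = -1*(-78547) = 78547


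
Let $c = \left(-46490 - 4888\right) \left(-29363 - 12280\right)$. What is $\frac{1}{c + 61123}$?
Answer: $\frac{1}{2139595177} \approx 4.6738 \cdot 10^{-10}$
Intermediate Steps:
$c = 2139534054$ ($c = \left(-51378\right) \left(-41643\right) = 2139534054$)
$\frac{1}{c + 61123} = \frac{1}{2139534054 + 61123} = \frac{1}{2139595177}$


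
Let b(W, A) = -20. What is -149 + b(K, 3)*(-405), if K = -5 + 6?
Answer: 7951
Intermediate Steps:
K = 1
-149 + b(K, 3)*(-405) = -149 - 20*(-405) = -149 + 8100 = 7951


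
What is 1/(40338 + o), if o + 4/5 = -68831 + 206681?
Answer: 5/890936 ≈ 5.6121e-6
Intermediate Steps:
o = 689246/5 (o = -⅘ + (-68831 + 206681) = -⅘ + 137850 = 689246/5 ≈ 1.3785e+5)
1/(40338 + o) = 1/(40338 + 689246/5) = 1/(890936/5) = 5/890936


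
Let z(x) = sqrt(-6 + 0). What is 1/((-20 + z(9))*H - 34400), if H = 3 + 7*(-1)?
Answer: I/(4*(sqrt(6) - 8580*I)) ≈ -2.9138e-5 + 8.3184e-9*I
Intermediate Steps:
H = -4 (H = 3 - 7 = -4)
z(x) = I*sqrt(6) (z(x) = sqrt(-6) = I*sqrt(6))
1/((-20 + z(9))*H - 34400) = 1/((-20 + I*sqrt(6))*(-4) - 34400) = 1/((80 - 4*I*sqrt(6)) - 34400) = 1/(-34320 - 4*I*sqrt(6))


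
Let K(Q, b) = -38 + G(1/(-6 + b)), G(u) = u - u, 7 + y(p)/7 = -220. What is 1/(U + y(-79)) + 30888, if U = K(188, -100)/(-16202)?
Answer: 397604845259/12872470 ≈ 30888.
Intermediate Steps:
y(p) = -1589 (y(p) = -49 + 7*(-220) = -49 - 1540 = -1589)
G(u) = 0
K(Q, b) = -38 (K(Q, b) = -38 + 0 = -38)
U = 19/8101 (U = -38/(-16202) = -38*(-1/16202) = 19/8101 ≈ 0.0023454)
1/(U + y(-79)) + 30888 = 1/(19/8101 - 1589) + 30888 = 1/(-12872470/8101) + 30888 = -8101/12872470 + 30888 = 397604845259/12872470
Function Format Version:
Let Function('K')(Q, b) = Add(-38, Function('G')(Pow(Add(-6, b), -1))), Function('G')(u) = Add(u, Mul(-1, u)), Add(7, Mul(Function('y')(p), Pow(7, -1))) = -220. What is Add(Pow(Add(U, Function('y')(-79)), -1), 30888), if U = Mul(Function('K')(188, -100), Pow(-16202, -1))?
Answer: Rational(397604845259, 12872470) ≈ 30888.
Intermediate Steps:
Function('y')(p) = -1589 (Function('y')(p) = Add(-49, Mul(7, -220)) = Add(-49, -1540) = -1589)
Function('G')(u) = 0
Function('K')(Q, b) = -38 (Function('K')(Q, b) = Add(-38, 0) = -38)
U = Rational(19, 8101) (U = Mul(-38, Pow(-16202, -1)) = Mul(-38, Rational(-1, 16202)) = Rational(19, 8101) ≈ 0.0023454)
Add(Pow(Add(U, Function('y')(-79)), -1), 30888) = Add(Pow(Add(Rational(19, 8101), -1589), -1), 30888) = Add(Pow(Rational(-12872470, 8101), -1), 30888) = Add(Rational(-8101, 12872470), 30888) = Rational(397604845259, 12872470)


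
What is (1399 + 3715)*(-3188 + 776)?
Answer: -12334968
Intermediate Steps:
(1399 + 3715)*(-3188 + 776) = 5114*(-2412) = -12334968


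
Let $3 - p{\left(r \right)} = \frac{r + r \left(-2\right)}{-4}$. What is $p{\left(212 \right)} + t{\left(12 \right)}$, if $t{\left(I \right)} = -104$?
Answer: $-154$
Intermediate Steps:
$p{\left(r \right)} = 3 - \frac{r}{4}$ ($p{\left(r \right)} = 3 - \frac{r + r \left(-2\right)}{-4} = 3 - \left(r - 2 r\right) \left(- \frac{1}{4}\right) = 3 - - r \left(- \frac{1}{4}\right) = 3 - \frac{r}{4}$)
$p{\left(212 \right)} + t{\left(12 \right)} = \left(3 - 53\right) - 104 = -50 - 104 = -154$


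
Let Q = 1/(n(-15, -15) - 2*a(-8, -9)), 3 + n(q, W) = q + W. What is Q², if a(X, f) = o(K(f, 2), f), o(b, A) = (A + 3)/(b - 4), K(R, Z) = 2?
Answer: 1/1521 ≈ 0.00065746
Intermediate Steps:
o(b, A) = (3 + A)/(-4 + b)
a(X, f) = -3/2 - f/2 (a(X, f) = (3 + f)/(-4 + 2) = (3 + f)/(-2) = -(3 + f)/2 = -3/2 - f/2)
n(q, W) = -3 + W + q (n(q, W) = -3 + (q + W) = -3 + (W + q) = -3 + W + q)
Q = -1/39 (Q = 1/((-3 - 15 - 15) - 2*(-3/2 - ½*(-9))) = 1/(-33 - 2*(-3/2 + 9/2)) = 1/(-33 - 2*3) = 1/(-33 - 6) = 1/(-39) = -1/39 ≈ -0.025641)
Q² = (-1/39)² = 1/1521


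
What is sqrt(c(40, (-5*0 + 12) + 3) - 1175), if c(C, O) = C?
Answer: I*sqrt(1135) ≈ 33.69*I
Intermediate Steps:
sqrt(c(40, (-5*0 + 12) + 3) - 1175) = sqrt(40 - 1175) = sqrt(-1135) = I*sqrt(1135)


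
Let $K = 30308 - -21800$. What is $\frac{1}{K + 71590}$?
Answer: $\frac{1}{123698} \approx 8.0842 \cdot 10^{-6}$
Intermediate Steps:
$K = 52108$ ($K = 30308 + 21800 = 52108$)
$\frac{1}{K + 71590} = \frac{1}{52108 + 71590} = \frac{1}{123698}$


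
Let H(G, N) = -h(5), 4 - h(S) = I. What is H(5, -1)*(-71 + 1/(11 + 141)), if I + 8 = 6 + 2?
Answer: 10791/38 ≈ 283.97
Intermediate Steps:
I = 0 (I = -8 + (6 + 2) = -8 + 8 = 0)
h(S) = 4 (h(S) = 4 - 1*0 = 4 + 0 = 4)
H(G, N) = -4 (H(G, N) = -1*4 = -4)
H(5, -1)*(-71 + 1/(11 + 141)) = -4*(-71 + 1/(11 + 141)) = -4*(-71 + 1/152) = -4*(-10791/152) = 10791/38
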